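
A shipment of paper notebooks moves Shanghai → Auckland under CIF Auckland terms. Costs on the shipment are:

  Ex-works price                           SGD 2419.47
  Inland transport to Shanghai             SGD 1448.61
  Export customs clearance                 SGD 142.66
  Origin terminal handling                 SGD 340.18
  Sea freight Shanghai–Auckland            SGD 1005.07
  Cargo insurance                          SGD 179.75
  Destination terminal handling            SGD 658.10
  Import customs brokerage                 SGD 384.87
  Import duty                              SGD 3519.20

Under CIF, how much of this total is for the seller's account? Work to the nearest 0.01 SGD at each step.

Seller's account: SGD 5535.74

CIF: the seller pays costs through ocean freight and marine insurance to the destination port.
Seller's account: goods 2419.47 + inland to port 1448.61 + export clearance 142.66 + origin terminal 340.18 + freight 1005.07 + insurance 179.75 = 5535.74
Buyer's account: destination terminal 658.10 + brokerage 384.87 + duty 3519.20 = 4562.17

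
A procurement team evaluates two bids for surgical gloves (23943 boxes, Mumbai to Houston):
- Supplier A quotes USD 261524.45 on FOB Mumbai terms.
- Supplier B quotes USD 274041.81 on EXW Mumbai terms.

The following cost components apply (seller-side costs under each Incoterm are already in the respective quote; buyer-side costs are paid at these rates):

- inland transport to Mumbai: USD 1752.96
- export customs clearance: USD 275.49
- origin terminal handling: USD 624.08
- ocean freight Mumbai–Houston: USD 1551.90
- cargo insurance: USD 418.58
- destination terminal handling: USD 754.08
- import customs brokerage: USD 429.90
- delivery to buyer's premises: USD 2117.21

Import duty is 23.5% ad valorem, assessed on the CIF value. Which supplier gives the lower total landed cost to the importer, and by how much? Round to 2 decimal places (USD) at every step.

Supplier A is cheaper by USD 18734.81

Supplier A (FOB):
CIF value = FOB price + freight + insurance = 261524.45 + 1551.90 + 418.58 = 263494.93
Import duty = 263494.93 × 23.5% = 61921.31
Buyer bears (A): 1551.90 + 418.58 + 754.08 + 429.90 + 2117.21 = 5271.67
Landed cost (A) = invoice 261524.45 + 5271.67 + duty 61921.31 = 328717.43
Supplier B (EXW):
CIF value = EXW price + inland to port + export clearance + origin terminal + freight + insurance = 274041.81 + 1752.96 + 275.49 + 624.08 + 1551.90 + 418.58 = 278664.82
Import duty = 278664.82 × 23.5% = 65486.23
Buyer bears (B): 1752.96 + 275.49 + 624.08 + 1551.90 + 418.58 + 754.08 + 429.90 + 2117.21 = 7924.20
Landed cost (B) = invoice 274041.81 + 7924.20 + duty 65486.23 = 347452.24
Difference = |328717.43 − 347452.24| = 18734.81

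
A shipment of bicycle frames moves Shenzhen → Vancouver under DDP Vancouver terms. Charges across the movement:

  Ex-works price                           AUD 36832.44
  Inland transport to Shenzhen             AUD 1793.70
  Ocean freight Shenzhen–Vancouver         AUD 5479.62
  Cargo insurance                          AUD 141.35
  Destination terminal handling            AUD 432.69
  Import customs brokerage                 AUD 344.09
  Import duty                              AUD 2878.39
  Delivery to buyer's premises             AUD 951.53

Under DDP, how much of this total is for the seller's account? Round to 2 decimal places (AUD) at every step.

DDP: the seller bears all costs including import duty.
Seller's account: goods 36832.44 + inland to port 1793.70 + freight 5479.62 + insurance 141.35 + destination terminal 432.69 + brokerage 344.09 + duty 2878.39 + delivery 951.53 = 48853.81
Buyer's account: 0.00

Seller's account: AUD 48853.81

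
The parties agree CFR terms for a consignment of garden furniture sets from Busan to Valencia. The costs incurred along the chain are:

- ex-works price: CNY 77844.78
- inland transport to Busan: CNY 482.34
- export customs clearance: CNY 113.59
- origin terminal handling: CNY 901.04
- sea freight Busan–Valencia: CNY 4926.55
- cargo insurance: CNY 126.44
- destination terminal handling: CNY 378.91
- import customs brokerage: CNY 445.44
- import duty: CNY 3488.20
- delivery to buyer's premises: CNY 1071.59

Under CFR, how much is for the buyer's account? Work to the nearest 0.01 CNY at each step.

CFR: the seller pays costs through ocean freight to the destination port, but not insurance.
Seller's account: goods 77844.78 + inland to port 482.34 + export clearance 113.59 + origin terminal 901.04 + freight 4926.55 = 84268.30
Buyer's account: insurance 126.44 + destination terminal 378.91 + brokerage 445.44 + duty 3488.20 + delivery 1071.59 = 5510.58

Buyer's account: CNY 5510.58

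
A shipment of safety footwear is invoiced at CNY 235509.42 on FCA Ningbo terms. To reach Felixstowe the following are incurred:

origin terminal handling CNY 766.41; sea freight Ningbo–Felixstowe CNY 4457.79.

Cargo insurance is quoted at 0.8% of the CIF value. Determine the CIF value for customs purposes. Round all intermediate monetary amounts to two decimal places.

CIF value: CNY 242675.02

Let C be the CIF value. C = FCA price + pre-shipment costs + freight + 0.8% × C
C − 0.8% × C = 235509.42 + 766.41 + 4457.79
0.992 × C = 240733.62
C = 240733.62 / 0.992 = 242675.02
Insurance premium = 0.8% × 242675.02 = 1941.40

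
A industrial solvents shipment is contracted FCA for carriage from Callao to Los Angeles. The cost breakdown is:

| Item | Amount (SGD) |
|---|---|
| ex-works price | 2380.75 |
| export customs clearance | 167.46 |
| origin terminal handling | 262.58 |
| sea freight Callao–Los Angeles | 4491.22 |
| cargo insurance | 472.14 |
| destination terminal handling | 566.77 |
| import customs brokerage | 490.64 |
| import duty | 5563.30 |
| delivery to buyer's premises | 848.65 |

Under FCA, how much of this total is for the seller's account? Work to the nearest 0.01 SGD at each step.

FCA: the seller delivers export-cleared goods to the carrier; the buyer bears costs from that point.
Seller's account: goods 2380.75 + export clearance 167.46 = 2548.21
Buyer's account: origin terminal 262.58 + freight 4491.22 + insurance 472.14 + destination terminal 566.77 + brokerage 490.64 + duty 5563.30 + delivery 848.65 = 12695.30

Seller's account: SGD 2548.21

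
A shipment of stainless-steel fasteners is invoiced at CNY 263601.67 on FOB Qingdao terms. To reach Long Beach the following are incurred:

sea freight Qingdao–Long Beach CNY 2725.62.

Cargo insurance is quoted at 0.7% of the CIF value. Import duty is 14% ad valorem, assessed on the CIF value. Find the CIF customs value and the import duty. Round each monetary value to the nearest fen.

CIF value: CNY 268204.72; import duty: CNY 37548.66

Let C be the CIF value. C = FOB price + freight + 0.7% × C
C − 0.7% × C = 263601.67 + 2725.62
0.993 × C = 266327.29
C = 266327.29 / 0.993 = 268204.72
Insurance premium = 0.7% × 268204.72 = 1877.43
Import duty = 268204.72 × 14% = 37548.66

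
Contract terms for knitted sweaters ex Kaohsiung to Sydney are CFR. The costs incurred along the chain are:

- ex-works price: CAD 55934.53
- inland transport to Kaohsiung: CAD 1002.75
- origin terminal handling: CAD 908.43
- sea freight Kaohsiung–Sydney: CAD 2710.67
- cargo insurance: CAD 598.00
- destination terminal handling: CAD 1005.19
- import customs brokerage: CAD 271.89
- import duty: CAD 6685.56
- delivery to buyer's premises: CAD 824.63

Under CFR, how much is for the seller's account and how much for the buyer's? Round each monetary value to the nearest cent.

Seller: CAD 60556.38; buyer: CAD 9385.27

CFR: the seller pays costs through ocean freight to the destination port, but not insurance.
Seller's account: goods 55934.53 + inland to port 1002.75 + origin terminal 908.43 + freight 2710.67 = 60556.38
Buyer's account: insurance 598.00 + destination terminal 1005.19 + brokerage 271.89 + duty 6685.56 + delivery 824.63 = 9385.27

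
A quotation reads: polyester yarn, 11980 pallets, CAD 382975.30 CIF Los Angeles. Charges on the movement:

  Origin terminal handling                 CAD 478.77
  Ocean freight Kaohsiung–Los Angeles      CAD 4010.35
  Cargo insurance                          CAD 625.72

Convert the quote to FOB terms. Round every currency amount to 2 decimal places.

FOB price: CAD 378339.23

Not relevant to the conversion: origin terminal — on the seller under both CIF and FOB; already in the CIF price and stays in the FOB price.
From CIF to FOB, the seller no longer bears: freight, insurance.
FOB price = 382975.30 − 4010.35 − 625.72 = 378339.23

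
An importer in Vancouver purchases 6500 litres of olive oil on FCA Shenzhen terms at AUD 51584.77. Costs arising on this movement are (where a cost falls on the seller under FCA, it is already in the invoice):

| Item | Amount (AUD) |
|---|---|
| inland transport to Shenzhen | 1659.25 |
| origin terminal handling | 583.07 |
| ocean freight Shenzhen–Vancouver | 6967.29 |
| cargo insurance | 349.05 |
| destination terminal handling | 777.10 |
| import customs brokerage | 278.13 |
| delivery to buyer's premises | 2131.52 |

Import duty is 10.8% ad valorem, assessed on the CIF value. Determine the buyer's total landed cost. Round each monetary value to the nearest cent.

FCA: the seller delivers export-cleared goods to the carrier; the buyer bears costs from that point.
Already in the invoice (seller's account under FCA): inland to port — exclude.
CIF value = FCA price + origin terminal + freight + insurance = 51584.77 + 583.07 + 6967.29 + 349.05 = 59484.18
Import duty = 59484.18 × 10.8% = 6424.29
Buyer bears: origin terminal 583.07 + freight 6967.29 + insurance 349.05 + destination terminal 777.10 + brokerage 278.13 + delivery 2131.52 + duty 6424.29 = 17510.45
Landed cost = invoice 51584.77 + 17510.45 = 69095.22

Total landed cost: AUD 69095.22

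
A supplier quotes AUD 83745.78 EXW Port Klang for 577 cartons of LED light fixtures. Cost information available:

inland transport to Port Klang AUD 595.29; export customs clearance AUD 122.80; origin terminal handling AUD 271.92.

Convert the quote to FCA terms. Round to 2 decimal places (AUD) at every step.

FCA price: AUD 84463.87

Not relevant to the conversion: origin terminal — on the buyer under both terms; not part of either seller's price.
From EXW to FCA, the seller additionally bears: inland to port, export clearance.
FCA price = 83745.78 + 595.29 + 122.80 = 84463.87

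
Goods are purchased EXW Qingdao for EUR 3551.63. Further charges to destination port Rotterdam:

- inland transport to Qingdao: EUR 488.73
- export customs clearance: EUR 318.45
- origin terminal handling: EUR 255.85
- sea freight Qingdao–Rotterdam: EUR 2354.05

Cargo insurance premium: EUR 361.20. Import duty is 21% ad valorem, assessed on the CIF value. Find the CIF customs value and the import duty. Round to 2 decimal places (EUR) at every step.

CIF value: EUR 7329.91; import duty: EUR 1539.28

CIF = EXW price + pre-shipment costs + freight + insurance
CIF = 3551.63 + 488.73 + 318.45 + 255.85 + 2354.05 + 361.20 = 7329.91
Import duty = 7329.91 × 21% = 1539.28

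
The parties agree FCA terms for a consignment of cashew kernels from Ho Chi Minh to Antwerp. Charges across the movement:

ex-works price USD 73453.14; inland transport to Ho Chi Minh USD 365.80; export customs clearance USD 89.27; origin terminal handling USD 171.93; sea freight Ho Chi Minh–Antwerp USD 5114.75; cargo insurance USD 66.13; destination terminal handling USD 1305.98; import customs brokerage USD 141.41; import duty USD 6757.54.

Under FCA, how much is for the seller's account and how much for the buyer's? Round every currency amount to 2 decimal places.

Seller: USD 73908.21; buyer: USD 13557.74

FCA: the seller delivers export-cleared goods to the carrier; the buyer bears costs from that point.
Seller's account: goods 73453.14 + inland to port 365.80 + export clearance 89.27 = 73908.21
Buyer's account: origin terminal 171.93 + freight 5114.75 + insurance 66.13 + destination terminal 1305.98 + brokerage 141.41 + duty 6757.54 = 13557.74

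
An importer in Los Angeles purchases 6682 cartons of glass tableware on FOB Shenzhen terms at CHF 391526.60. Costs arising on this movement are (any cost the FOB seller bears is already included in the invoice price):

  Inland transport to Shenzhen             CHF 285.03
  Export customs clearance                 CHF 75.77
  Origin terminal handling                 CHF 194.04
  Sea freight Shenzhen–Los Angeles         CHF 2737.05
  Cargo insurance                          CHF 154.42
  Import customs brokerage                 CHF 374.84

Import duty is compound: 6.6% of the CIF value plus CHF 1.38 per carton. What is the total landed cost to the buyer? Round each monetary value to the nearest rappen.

FOB: the seller bears costs until goods are on board at the origin port; the buyer bears freight, insurance and all costs thereafter.
Already in the invoice (seller's account under FOB): inland to port, export clearance, origin terminal — exclude.
CIF value = FOB price + freight + insurance = 391526.60 + 2737.05 + 154.42 = 394418.07
Ad valorem component: 394418.07 × 6.6% = 26031.59
Specific component: 6682 × 1.38 = 9221.16
Import duty = 26031.59 + 9221.16 = 35252.75
Buyer bears: freight 2737.05 + insurance 154.42 + brokerage 374.84 + duty 35252.75 = 38519.06
Landed cost = invoice 391526.60 + 38519.06 = 430045.66

Total landed cost: CHF 430045.66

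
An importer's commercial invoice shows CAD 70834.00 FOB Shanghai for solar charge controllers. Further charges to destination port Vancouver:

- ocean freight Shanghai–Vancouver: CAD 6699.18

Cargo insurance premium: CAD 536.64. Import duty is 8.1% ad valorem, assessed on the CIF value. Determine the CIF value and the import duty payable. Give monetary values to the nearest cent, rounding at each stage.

CIF = FOB price + freight + insurance
CIF = 70834.00 + 6699.18 + 536.64 = 78069.82
Import duty = 78069.82 × 8.1% = 6323.66

CIF value: CAD 78069.82; import duty: CAD 6323.66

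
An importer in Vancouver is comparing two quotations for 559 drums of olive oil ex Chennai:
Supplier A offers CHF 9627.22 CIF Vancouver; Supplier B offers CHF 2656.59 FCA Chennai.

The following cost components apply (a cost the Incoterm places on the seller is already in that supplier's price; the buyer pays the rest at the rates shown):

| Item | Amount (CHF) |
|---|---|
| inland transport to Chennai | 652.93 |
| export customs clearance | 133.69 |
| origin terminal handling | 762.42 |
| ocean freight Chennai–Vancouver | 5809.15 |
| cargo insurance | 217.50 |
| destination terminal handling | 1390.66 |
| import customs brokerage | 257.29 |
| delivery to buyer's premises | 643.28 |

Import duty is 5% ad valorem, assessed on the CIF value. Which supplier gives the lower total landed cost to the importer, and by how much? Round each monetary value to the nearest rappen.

Supplier A (CIF):
The CIF price already equals the CIF value: 9627.22
Import duty = 9627.22 × 5% = 481.36
Buyer bears (A): 1390.66 + 257.29 + 643.28 = 2291.23
Landed cost (A) = invoice 9627.22 + 2291.23 + duty 481.36 = 12399.81
Supplier B (FCA):
CIF value = FCA price + origin terminal + freight + insurance = 2656.59 + 762.42 + 5809.15 + 217.50 = 9445.66
Import duty = 9445.66 × 5% = 472.28
Buyer bears (B): 762.42 + 5809.15 + 217.50 + 1390.66 + 257.29 + 643.28 = 9080.30
Landed cost (B) = invoice 2656.59 + 9080.30 + duty 472.28 = 12209.17
Difference = |12399.81 − 12209.17| = 190.64

Supplier B is cheaper by CHF 190.64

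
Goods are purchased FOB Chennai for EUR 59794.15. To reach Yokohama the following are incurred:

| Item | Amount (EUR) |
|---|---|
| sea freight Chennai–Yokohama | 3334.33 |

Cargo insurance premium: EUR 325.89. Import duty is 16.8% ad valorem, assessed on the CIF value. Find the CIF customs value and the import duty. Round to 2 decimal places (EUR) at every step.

CIF = FOB price + freight + insurance
CIF = 59794.15 + 3334.33 + 325.89 = 63454.37
Import duty = 63454.37 × 16.8% = 10660.33

CIF value: EUR 63454.37; import duty: EUR 10660.33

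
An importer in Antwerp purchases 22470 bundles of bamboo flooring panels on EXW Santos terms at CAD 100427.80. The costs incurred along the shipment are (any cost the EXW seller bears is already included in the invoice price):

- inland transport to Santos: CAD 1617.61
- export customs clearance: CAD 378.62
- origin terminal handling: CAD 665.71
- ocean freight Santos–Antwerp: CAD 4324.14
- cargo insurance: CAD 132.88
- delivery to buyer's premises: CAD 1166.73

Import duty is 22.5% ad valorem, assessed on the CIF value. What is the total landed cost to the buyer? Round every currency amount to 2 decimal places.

Total landed cost: CAD 132911.51

EXW: the seller makes goods available at their premises; the buyer bears all onward costs.
CIF value = EXW price + inland to port + export clearance + origin terminal + freight + insurance = 100427.80 + 1617.61 + 378.62 + 665.71 + 4324.14 + 132.88 = 107546.76
Import duty = 107546.76 × 22.5% = 24198.02
Buyer bears: inland to port 1617.61 + export clearance 378.62 + origin terminal 665.71 + freight 4324.14 + insurance 132.88 + delivery 1166.73 + duty 24198.02 = 32483.71
Landed cost = invoice 100427.80 + 32483.71 = 132911.51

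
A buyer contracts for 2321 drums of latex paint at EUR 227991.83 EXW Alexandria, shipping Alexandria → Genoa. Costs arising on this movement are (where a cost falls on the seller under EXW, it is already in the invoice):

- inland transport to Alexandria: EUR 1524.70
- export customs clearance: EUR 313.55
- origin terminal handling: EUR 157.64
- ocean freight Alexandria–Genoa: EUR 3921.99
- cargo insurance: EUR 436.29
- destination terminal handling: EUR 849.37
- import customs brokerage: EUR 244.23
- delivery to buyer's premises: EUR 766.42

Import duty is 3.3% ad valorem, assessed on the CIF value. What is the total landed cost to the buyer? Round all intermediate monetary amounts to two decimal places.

EXW: the seller makes goods available at their premises; the buyer bears all onward costs.
CIF value = EXW price + inland to port + export clearance + origin terminal + freight + insurance = 227991.83 + 1524.70 + 313.55 + 157.64 + 3921.99 + 436.29 = 234346.00
Import duty = 234346.00 × 3.3% = 7733.42
Buyer bears: inland to port 1524.70 + export clearance 313.55 + origin terminal 157.64 + freight 3921.99 + insurance 436.29 + destination terminal 849.37 + brokerage 244.23 + delivery 766.42 + duty 7733.42 = 15947.61
Landed cost = invoice 227991.83 + 15947.61 = 243939.44

Total landed cost: EUR 243939.44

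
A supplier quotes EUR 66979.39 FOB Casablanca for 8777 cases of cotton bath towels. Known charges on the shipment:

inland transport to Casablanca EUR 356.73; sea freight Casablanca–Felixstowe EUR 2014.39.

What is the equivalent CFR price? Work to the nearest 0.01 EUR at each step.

Not relevant to the conversion: inland to port — on the seller under both FOB and CFR; already in the FOB price and stays in the CFR price.
From FOB to CFR, the seller additionally bears: freight.
CFR price = 66979.39 + 2014.39 = 68993.78

CFR price: EUR 68993.78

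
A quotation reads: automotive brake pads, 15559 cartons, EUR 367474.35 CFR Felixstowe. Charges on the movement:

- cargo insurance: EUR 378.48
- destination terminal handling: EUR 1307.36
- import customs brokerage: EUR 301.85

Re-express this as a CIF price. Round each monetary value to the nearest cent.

Not relevant to the conversion: destination terminal, brokerage — on the buyer under both terms; not part of either seller's price.
From CFR to CIF, the seller additionally bears: insurance.
CIF price = 367474.35 + 378.48 = 367852.83

CIF price: EUR 367852.83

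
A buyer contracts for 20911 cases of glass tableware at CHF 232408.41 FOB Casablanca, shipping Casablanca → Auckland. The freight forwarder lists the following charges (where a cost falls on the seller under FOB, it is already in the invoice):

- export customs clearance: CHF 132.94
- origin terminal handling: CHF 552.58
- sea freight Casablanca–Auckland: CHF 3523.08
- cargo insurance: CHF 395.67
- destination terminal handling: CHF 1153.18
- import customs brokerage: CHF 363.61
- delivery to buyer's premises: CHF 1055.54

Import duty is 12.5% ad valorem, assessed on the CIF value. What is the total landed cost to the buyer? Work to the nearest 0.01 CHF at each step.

Total landed cost: CHF 268440.39

FOB: the seller bears costs until goods are on board at the origin port; the buyer bears freight, insurance and all costs thereafter.
Already in the invoice (seller's account under FOB): export clearance, origin terminal — exclude.
CIF value = FOB price + freight + insurance = 232408.41 + 3523.08 + 395.67 = 236327.16
Import duty = 236327.16 × 12.5% = 29540.90
Buyer bears: freight 3523.08 + insurance 395.67 + destination terminal 1153.18 + brokerage 363.61 + delivery 1055.54 + duty 29540.90 = 36031.98
Landed cost = invoice 232408.41 + 36031.98 = 268440.39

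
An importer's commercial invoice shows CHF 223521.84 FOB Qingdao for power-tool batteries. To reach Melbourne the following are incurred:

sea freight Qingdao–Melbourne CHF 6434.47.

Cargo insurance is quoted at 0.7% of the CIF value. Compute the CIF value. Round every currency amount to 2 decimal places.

Let C be the CIF value. C = FOB price + freight + 0.7% × C
C − 0.7% × C = 223521.84 + 6434.47
0.993 × C = 229956.31
C = 229956.31 / 0.993 = 231577.35
Insurance premium = 0.7% × 231577.35 = 1621.04

CIF value: CHF 231577.35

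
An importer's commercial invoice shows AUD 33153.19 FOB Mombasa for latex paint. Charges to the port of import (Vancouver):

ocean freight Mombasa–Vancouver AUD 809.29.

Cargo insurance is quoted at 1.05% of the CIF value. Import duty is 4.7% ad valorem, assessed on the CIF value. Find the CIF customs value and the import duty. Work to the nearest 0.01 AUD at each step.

CIF value: AUD 34322.87; import duty: AUD 1613.17

Let C be the CIF value. C = FOB price + freight + 1.05% × C
C − 1.05% × C = 33153.19 + 809.29
0.9895 × C = 33962.48
C = 33962.48 / 0.9895 = 34322.87
Insurance premium = 1.05% × 34322.87 = 360.39
Import duty = 34322.87 × 4.7% = 1613.17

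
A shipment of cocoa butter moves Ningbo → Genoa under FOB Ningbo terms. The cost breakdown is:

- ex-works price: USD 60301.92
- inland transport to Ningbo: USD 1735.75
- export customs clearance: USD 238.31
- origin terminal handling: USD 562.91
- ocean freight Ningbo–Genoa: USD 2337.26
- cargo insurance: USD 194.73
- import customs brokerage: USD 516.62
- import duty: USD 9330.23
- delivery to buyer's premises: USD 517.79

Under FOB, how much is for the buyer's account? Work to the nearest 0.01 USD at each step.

Buyer's account: USD 12896.63

FOB: the seller bears costs until goods are on board at the origin port; the buyer bears freight, insurance and all costs thereafter.
Seller's account: goods 60301.92 + inland to port 1735.75 + export clearance 238.31 + origin terminal 562.91 = 62838.89
Buyer's account: freight 2337.26 + insurance 194.73 + brokerage 516.62 + duty 9330.23 + delivery 517.79 = 12896.63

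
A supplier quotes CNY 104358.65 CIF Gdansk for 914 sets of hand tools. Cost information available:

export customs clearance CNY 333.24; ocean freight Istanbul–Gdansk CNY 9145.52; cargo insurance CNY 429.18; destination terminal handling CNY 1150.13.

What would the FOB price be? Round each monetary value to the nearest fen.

Not relevant to the conversion: export clearance — on the seller under both CIF and FOB; already in the CIF price and stays in the FOB price. destination terminal — on the buyer under both terms; not part of either seller's price.
From CIF to FOB, the seller no longer bears: freight, insurance.
FOB price = 104358.65 − 9145.52 − 429.18 = 94783.95

FOB price: CNY 94783.95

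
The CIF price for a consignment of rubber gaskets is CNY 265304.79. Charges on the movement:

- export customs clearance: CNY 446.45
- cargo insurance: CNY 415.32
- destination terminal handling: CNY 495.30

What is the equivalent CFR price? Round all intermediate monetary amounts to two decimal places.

Not relevant to the conversion: export clearance — on the seller under both CIF and CFR; already in the CIF price and stays in the CFR price. destination terminal — on the buyer under both terms; not part of either seller's price.
From CIF to CFR, the seller no longer bears: insurance.
CFR price = 265304.79 − 415.32 = 264889.47

CFR price: CNY 264889.47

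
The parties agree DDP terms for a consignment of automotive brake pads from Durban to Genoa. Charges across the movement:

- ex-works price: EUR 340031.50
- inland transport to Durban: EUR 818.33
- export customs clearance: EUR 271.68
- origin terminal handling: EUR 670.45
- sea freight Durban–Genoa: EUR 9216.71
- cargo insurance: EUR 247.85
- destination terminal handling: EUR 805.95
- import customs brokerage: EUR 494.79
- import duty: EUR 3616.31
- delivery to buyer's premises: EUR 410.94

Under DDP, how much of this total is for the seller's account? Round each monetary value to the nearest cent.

Seller's account: EUR 356584.51

DDP: the seller bears all costs including import duty.
Seller's account: goods 340031.50 + inland to port 818.33 + export clearance 271.68 + origin terminal 670.45 + freight 9216.71 + insurance 247.85 + destination terminal 805.95 + brokerage 494.79 + duty 3616.31 + delivery 410.94 = 356584.51
Buyer's account: 0.00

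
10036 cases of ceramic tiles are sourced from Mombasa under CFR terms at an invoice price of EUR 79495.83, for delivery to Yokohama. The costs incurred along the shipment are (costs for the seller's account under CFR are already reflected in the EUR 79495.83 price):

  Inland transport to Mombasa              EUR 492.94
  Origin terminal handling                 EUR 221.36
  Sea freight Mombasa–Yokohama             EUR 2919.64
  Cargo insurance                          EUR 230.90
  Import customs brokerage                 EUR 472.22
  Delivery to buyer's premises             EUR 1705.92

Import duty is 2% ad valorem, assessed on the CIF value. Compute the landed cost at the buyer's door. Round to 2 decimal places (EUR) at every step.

Total landed cost: EUR 83499.40

CFR: the seller pays costs through ocean freight to the destination port, but not insurance.
Already in the invoice (seller's account under CFR): inland to port, origin terminal, freight — exclude.
CIF value = CFR price + insurance = 79495.83 + 230.90 = 79726.73
Import duty = 79726.73 × 2% = 1594.53
Buyer bears: insurance 230.90 + brokerage 472.22 + delivery 1705.92 + duty 1594.53 = 4003.57
Landed cost = invoice 79495.83 + 4003.57 = 83499.40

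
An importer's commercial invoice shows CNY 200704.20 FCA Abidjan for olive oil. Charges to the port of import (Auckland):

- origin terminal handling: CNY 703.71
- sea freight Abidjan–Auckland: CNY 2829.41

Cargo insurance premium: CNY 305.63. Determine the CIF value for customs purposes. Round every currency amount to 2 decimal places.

CIF = FCA price + pre-shipment costs + freight + insurance
CIF = 200704.20 + 703.71 + 2829.41 + 305.63 = 204542.95

CIF value: CNY 204542.95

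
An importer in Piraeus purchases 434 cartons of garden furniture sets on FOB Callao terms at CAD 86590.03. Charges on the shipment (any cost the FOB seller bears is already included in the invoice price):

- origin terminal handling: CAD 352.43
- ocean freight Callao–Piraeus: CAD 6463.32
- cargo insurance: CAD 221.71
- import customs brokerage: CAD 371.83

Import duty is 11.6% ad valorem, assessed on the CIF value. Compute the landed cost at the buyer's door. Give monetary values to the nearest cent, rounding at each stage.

FOB: the seller bears costs until goods are on board at the origin port; the buyer bears freight, insurance and all costs thereafter.
Already in the invoice (seller's account under FOB): origin terminal — exclude.
CIF value = FOB price + freight + insurance = 86590.03 + 6463.32 + 221.71 = 93275.06
Import duty = 93275.06 × 11.6% = 10819.91
Buyer bears: freight 6463.32 + insurance 221.71 + brokerage 371.83 + duty 10819.91 = 17876.77
Landed cost = invoice 86590.03 + 17876.77 = 104466.80

Total landed cost: CAD 104466.80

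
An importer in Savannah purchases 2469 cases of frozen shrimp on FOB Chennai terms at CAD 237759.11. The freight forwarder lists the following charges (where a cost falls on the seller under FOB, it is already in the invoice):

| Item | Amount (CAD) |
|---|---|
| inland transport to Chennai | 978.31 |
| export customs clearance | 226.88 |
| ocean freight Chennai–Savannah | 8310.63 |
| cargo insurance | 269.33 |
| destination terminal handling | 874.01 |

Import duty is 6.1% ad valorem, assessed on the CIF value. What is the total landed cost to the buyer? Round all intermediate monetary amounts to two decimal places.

Total landed cost: CAD 262239.76

FOB: the seller bears costs until goods are on board at the origin port; the buyer bears freight, insurance and all costs thereafter.
Already in the invoice (seller's account under FOB): inland to port, export clearance — exclude.
CIF value = FOB price + freight + insurance = 237759.11 + 8310.63 + 269.33 = 246339.07
Import duty = 246339.07 × 6.1% = 15026.68
Buyer bears: freight 8310.63 + insurance 269.33 + destination terminal 874.01 + duty 15026.68 = 24480.65
Landed cost = invoice 237759.11 + 24480.65 = 262239.76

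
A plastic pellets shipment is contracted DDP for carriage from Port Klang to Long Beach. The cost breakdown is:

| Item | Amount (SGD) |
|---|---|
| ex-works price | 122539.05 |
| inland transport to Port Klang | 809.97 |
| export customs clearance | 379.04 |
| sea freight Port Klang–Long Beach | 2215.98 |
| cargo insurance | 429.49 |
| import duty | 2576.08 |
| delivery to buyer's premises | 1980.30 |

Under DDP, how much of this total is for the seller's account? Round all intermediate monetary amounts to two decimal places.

DDP: the seller bears all costs including import duty.
Seller's account: goods 122539.05 + inland to port 809.97 + export clearance 379.04 + freight 2215.98 + insurance 429.49 + duty 2576.08 + delivery 1980.30 = 130929.91
Buyer's account: 0.00

Seller's account: SGD 130929.91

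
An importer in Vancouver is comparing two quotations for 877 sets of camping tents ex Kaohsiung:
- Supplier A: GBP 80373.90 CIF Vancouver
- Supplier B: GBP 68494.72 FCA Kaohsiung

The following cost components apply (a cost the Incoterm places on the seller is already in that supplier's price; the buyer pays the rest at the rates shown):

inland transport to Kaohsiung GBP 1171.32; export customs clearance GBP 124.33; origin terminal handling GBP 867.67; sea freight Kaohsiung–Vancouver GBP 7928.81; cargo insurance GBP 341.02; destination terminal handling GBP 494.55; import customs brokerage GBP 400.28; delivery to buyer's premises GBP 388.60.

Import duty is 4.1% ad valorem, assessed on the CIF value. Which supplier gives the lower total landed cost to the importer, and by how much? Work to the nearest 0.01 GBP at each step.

Supplier B is cheaper by GBP 2854.09

Supplier A (CIF):
The CIF price already equals the CIF value: 80373.90
Import duty = 80373.90 × 4.1% = 3295.33
Buyer bears (A): 494.55 + 400.28 + 388.60 = 1283.43
Landed cost (A) = invoice 80373.90 + 1283.43 + duty 3295.33 = 84952.66
Supplier B (FCA):
CIF value = FCA price + origin terminal + freight + insurance = 68494.72 + 867.67 + 7928.81 + 341.02 = 77632.22
Import duty = 77632.22 × 4.1% = 3182.92
Buyer bears (B): 867.67 + 7928.81 + 341.02 + 494.55 + 400.28 + 388.60 = 10420.93
Landed cost (B) = invoice 68494.72 + 10420.93 + duty 3182.92 = 82098.57
Difference = |84952.66 − 82098.57| = 2854.09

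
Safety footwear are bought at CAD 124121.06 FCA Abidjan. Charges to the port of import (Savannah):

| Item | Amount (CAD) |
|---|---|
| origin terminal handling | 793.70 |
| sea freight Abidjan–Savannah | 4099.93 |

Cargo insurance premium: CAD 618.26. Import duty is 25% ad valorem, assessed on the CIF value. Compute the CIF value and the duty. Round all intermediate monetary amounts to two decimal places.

CIF = FCA price + pre-shipment costs + freight + insurance
CIF = 124121.06 + 793.70 + 4099.93 + 618.26 = 129632.95
Import duty = 129632.95 × 25% = 32408.24

CIF value: CAD 129632.95; import duty: CAD 32408.24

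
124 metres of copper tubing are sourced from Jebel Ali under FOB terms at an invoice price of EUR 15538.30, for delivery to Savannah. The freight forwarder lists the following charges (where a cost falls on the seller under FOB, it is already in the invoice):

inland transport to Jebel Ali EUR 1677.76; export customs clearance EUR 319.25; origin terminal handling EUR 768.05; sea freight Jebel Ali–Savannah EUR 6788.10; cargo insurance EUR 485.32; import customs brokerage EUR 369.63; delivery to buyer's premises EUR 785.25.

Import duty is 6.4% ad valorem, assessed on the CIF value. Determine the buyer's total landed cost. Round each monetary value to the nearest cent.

Total landed cost: EUR 25426.55

FOB: the seller bears costs until goods are on board at the origin port; the buyer bears freight, insurance and all costs thereafter.
Already in the invoice (seller's account under FOB): inland to port, export clearance, origin terminal — exclude.
CIF value = FOB price + freight + insurance = 15538.30 + 6788.10 + 485.32 = 22811.72
Import duty = 22811.72 × 6.4% = 1459.95
Buyer bears: freight 6788.10 + insurance 485.32 + brokerage 369.63 + delivery 785.25 + duty 1459.95 = 9888.25
Landed cost = invoice 15538.30 + 9888.25 = 25426.55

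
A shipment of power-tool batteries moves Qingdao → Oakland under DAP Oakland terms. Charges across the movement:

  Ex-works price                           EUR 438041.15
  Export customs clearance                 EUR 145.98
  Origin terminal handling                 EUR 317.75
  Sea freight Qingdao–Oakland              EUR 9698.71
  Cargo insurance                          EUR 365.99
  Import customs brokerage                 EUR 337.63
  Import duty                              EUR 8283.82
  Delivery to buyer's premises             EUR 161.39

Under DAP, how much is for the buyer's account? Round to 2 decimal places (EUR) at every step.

Buyer's account: EUR 8621.45

DAP: the seller bears all costs to the named destination except import duty and clearance.
Seller's account: goods 438041.15 + export clearance 145.98 + origin terminal 317.75 + freight 9698.71 + insurance 365.99 + delivery 161.39 = 448730.97
Buyer's account: brokerage 337.63 + duty 8283.82 = 8621.45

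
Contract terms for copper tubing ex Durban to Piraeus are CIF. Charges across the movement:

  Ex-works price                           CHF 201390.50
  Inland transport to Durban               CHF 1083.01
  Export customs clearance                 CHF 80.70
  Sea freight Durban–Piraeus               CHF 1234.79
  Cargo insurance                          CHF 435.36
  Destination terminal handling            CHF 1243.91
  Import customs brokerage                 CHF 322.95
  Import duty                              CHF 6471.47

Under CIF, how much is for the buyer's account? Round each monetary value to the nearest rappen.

Buyer's account: CHF 8038.33

CIF: the seller pays costs through ocean freight and marine insurance to the destination port.
Seller's account: goods 201390.50 + inland to port 1083.01 + export clearance 80.70 + freight 1234.79 + insurance 435.36 = 204224.36
Buyer's account: destination terminal 1243.91 + brokerage 322.95 + duty 6471.47 = 8038.33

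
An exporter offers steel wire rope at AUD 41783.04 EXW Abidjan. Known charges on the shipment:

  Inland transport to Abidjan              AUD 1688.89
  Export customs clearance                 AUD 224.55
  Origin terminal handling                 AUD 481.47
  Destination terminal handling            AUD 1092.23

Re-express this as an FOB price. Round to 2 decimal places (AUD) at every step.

FOB price: AUD 44177.95

Not relevant to the conversion: destination terminal — on the buyer under both terms; not part of either seller's price.
From EXW to FOB, the seller additionally bears: inland to port, export clearance, origin terminal.
FOB price = 41783.04 + 1688.89 + 224.55 + 481.47 = 44177.95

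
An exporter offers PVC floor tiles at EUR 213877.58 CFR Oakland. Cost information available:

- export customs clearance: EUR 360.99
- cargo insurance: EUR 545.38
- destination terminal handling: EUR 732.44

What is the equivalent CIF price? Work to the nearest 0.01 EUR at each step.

Not relevant to the conversion: export clearance — on the seller under both CFR and CIF; already in the CFR price and stays in the CIF price. destination terminal — on the buyer under both terms; not part of either seller's price.
From CFR to CIF, the seller additionally bears: insurance.
CIF price = 213877.58 + 545.38 = 214422.96

CIF price: EUR 214422.96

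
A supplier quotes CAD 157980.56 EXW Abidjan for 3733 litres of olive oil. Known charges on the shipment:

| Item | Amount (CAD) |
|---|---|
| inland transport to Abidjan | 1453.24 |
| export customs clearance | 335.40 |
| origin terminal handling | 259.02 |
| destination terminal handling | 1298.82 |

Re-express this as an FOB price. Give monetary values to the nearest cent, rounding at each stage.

Not relevant to the conversion: destination terminal — on the buyer under both terms; not part of either seller's price.
From EXW to FOB, the seller additionally bears: inland to port, export clearance, origin terminal.
FOB price = 157980.56 + 1453.24 + 335.40 + 259.02 = 160028.22

FOB price: CAD 160028.22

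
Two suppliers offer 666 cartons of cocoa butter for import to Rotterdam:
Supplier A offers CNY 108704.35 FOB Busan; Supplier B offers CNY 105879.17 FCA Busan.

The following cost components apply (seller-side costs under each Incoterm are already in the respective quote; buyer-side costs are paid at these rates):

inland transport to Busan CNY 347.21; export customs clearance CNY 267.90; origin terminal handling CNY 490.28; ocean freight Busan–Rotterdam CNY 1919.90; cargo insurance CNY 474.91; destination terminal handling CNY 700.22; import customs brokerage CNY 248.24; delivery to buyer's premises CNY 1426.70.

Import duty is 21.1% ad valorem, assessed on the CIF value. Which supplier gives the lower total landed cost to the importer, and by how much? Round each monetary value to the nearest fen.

Supplier A (FOB):
CIF value = FOB price + freight + insurance = 108704.35 + 1919.90 + 474.91 = 111099.16
Import duty = 111099.16 × 21.1% = 23441.92
Buyer bears (A): 1919.90 + 474.91 + 700.22 + 248.24 + 1426.70 = 4769.97
Landed cost (A) = invoice 108704.35 + 4769.97 + duty 23441.92 = 136916.24
Supplier B (FCA):
CIF value = FCA price + origin terminal + freight + insurance = 105879.17 + 490.28 + 1919.90 + 474.91 = 108764.26
Import duty = 108764.26 × 21.1% = 22949.26
Buyer bears (B): 490.28 + 1919.90 + 474.91 + 700.22 + 248.24 + 1426.70 = 5260.25
Landed cost (B) = invoice 105879.17 + 5260.25 + duty 22949.26 = 134088.68
Difference = |136916.24 − 134088.68| = 2827.56

Supplier B is cheaper by CNY 2827.56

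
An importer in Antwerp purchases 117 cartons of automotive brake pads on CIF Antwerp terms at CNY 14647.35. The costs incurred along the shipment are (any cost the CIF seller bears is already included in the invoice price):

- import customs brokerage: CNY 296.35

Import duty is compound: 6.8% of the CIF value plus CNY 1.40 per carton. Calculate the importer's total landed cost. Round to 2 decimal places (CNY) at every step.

CIF: the seller pays costs through ocean freight and marine insurance to the destination port.
The CIF price already equals the CIF value: 14647.35
Ad valorem component: 14647.35 × 6.8% = 996.02
Specific component: 117 × 1.40 = 163.80
Import duty = 996.02 + 163.80 = 1159.82
Buyer bears: brokerage 296.35 + duty 1159.82 = 1456.17
Landed cost = invoice 14647.35 + 1456.17 = 16103.52

Total landed cost: CNY 16103.52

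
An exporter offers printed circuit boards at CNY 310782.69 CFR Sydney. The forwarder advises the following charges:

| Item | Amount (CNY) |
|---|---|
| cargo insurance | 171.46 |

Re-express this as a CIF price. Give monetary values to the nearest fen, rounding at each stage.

CIF price: CNY 310954.15

From CFR to CIF, the seller additionally bears: insurance.
CIF price = 310782.69 + 171.46 = 310954.15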